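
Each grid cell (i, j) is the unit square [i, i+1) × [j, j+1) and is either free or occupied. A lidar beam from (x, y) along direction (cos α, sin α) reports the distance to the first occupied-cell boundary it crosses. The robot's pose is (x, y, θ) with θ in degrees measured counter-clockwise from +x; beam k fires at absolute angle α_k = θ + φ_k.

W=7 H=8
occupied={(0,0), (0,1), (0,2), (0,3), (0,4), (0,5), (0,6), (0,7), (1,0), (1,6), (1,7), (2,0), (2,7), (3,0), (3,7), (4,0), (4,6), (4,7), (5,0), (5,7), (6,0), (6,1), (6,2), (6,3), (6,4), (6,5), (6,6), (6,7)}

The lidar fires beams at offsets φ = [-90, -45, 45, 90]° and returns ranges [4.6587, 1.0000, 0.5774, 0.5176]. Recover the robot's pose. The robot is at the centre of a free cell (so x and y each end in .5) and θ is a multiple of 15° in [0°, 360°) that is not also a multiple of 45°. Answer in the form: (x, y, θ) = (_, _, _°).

Candidates: 28 free-cell centres × 16 headings = 448 poses. Raycast each; keep the one whose scan matches to 4 dp.
  (4.5, 5.5, 300°): beam 1 = 4.0415 ≠ 4.6587 ✗
  (5.5, 2.5, 150°): beam 1 = 1.0000 ≠ 4.6587 ✗
  (5.5, 3.5, 15°): beam 1 = 1.9319 ≠ 4.6587 ✗
  …
  (5.5, 1.5, 255°): r_1=4.6587, r_2=1.0000, r_3=0.5774, r_4=0.5176 — all match ✓
Unique over the lattice → pose = (5.5, 1.5, 255°).

(x, y, θ) = (5.5, 1.5, 255°)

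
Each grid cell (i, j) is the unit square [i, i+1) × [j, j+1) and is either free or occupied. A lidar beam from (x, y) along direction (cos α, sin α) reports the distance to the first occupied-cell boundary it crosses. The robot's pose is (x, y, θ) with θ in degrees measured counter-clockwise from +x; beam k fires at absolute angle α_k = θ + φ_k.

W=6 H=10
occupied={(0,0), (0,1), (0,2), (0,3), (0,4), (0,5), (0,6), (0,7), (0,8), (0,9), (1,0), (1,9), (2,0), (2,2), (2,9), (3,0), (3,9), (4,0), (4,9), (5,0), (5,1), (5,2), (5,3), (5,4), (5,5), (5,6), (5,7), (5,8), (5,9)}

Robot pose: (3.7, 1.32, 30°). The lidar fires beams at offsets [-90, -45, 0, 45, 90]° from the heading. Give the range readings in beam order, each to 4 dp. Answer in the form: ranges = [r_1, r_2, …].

beam 1: φ=-90°, α=300°
  cosα=0.5000 sinα=-0.8660 | (3,1) | tMaxX 0.6000 tMaxY 0.3695 | tΔX 2.0000 tΔY 1.1547
    t=0.3695 [y] (3,0) — stop
  → r_1 = 0.3695
beam 2: φ=-45°, α=345°
  cosα=0.9659 sinα=-0.2588 | (3,1) | tMaxX 0.3106 tMaxY 1.2364 | tΔX 1.0353 tΔY 3.8637
    t=0.3106 [x] (4,1)
    t=1.2364 [y] (4,0) — stop
  → r_2 = 1.2364
beam 3: φ=0°, α=30°
  cosα=0.8660 sinα=0.5000 | (3,1) | tMaxX 0.3464 tMaxY 1.3600 | tΔX 1.1547 tΔY 2.0000
    t=0.3464 [x] (4,1)
    t=1.3600 [y] (4,2)
    t=1.5011 [x] (5,2) — stop
  → r_3 = 1.5011
beam 4: φ=45°, α=75°
  cosα=0.2588 sinα=0.9659 | (3,1) | tMaxX 1.1591 tMaxY 0.7040 | tΔX 3.8637 tΔY 1.0353
    t=0.7040 [y] (3,2)
    t=1.1591 [x] (4,2)
    t=1.7393 [y] (4,3)
    t=2.7745 [y] (4,4)
    t=3.8098 [y] (4,5)
    t=4.8451 [y] (4,6)
    t=5.0228 [x] (5,6) — stop
  → r_4 = 5.0228
beam 5: φ=90°, α=120°
  cosα=-0.5000 sinα=0.8660 | (3,1) | tMaxX 1.4000 tMaxY 0.7852 | tΔX 2.0000 tΔY 1.1547
    t=0.7852 [y] (3,2)
    t=1.4000 [x] (2,2) — stop
  → r_5 = 1.4000

ranges = [0.3695, 1.2364, 1.5011, 5.0228, 1.4000]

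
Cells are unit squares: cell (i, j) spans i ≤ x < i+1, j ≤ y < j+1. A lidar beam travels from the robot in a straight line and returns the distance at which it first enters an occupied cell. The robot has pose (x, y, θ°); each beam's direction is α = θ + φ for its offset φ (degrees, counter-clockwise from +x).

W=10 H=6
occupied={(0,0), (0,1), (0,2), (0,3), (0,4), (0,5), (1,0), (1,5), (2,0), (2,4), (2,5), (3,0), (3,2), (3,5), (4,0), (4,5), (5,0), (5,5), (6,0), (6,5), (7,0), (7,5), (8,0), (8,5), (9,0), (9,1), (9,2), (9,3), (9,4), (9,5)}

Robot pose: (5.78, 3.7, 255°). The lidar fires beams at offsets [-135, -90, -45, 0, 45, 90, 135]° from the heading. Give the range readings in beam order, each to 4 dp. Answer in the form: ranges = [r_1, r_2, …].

beam 1: φ=-135°, α=120°
  dir = (cos 120°, sin 120°) = (-0.5000, 0.8660); from cell (5,3)
  next x-line at t=1.5600, next y-line at t=0.3464; Δt_x=2.0000, Δt_y=1.1547
    y: enter (5,4) at t=0.3464
    y: enter (5,5) at t=1.5011 ← occupied
  → r_1 = 1.5011
beam 2: φ=-90°, α=165°
  dir = (cos 165°, sin 165°) = (-0.9659, 0.2588); from cell (5,3)
  next x-line at t=0.8075, next y-line at t=1.1591; Δt_x=1.0353, Δt_y=3.8637
    x: enter (4,3) at t=0.8075
    y: enter (4,4) at t=1.1591
    x: enter (3,4) at t=1.8428
    x: enter (2,4) at t=2.8781 ← occupied
  → r_2 = 2.8781
beam 3: φ=-45°, α=210°
  dir = (cos 210°, sin 210°) = (-0.8660, -0.5000); from cell (5,3)
  next x-line at t=0.9007, next y-line at t=1.4000; Δt_x=1.1547, Δt_y=2.0000
    x: enter (4,3) at t=0.9007
    y: enter (4,2) at t=1.4000
    x: enter (3,2) at t=2.0554 ← occupied
  → r_3 = 2.0554
beam 4: φ=0°, α=255°
  dir = (cos 255°, sin 255°) = (-0.2588, -0.9659); from cell (5,3)
  next x-line at t=3.0137, next y-line at t=0.7247; Δt_x=3.8637, Δt_y=1.0353
    y: enter (5,2) at t=0.7247
    y: enter (5,1) at t=1.7600
    y: enter (5,0) at t=2.7952 ← occupied
  → r_4 = 2.7952
beam 5: φ=45°, α=300°
  dir = (cos 300°, sin 300°) = (0.5000, -0.8660); from cell (5,3)
  next x-line at t=0.4400, next y-line at t=0.8083; Δt_x=2.0000, Δt_y=1.1547
    x: enter (6,3) at t=0.4400
    y: enter (6,2) at t=0.8083
    y: enter (6,1) at t=1.9630
    x: enter (7,1) at t=2.4400
    y: enter (7,0) at t=3.1177 ← occupied
  → r_5 = 3.1177
beam 6: φ=90°, α=345°
  dir = (cos 345°, sin 345°) = (0.9659, -0.2588); from cell (5,3)
  next x-line at t=0.2278, next y-line at t=2.7046; Δt_x=1.0353, Δt_y=3.8637
    x: enter (6,3) at t=0.2278
    x: enter (7,3) at t=1.2630
    x: enter (8,3) at t=2.2983
    y: enter (8,2) at t=2.7046
    x: enter (9,2) at t=3.3336 ← occupied
  → r_6 = 3.3336
beam 7: φ=135°, α=30°
  dir = (cos 30°, sin 30°) = (0.8660, 0.5000); from cell (5,3)
  next x-line at t=0.2540, next y-line at t=0.6000; Δt_x=1.1547, Δt_y=2.0000
    x: enter (6,3) at t=0.2540
    y: enter (6,4) at t=0.6000
    x: enter (7,4) at t=1.4087
    x: enter (8,4) at t=2.5634
    y: enter (8,5) at t=2.6000 ← occupied
  → r_7 = 2.6000

ranges = [1.5011, 2.8781, 2.0554, 2.7952, 3.1177, 3.3336, 2.6000]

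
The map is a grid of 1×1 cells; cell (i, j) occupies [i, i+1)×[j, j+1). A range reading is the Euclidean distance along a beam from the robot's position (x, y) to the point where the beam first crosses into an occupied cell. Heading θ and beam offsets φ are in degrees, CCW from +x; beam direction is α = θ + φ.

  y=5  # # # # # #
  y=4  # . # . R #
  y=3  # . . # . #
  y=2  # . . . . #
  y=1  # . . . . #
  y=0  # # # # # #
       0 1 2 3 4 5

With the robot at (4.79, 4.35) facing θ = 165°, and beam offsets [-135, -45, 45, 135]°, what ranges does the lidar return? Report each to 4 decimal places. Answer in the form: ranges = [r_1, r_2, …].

beam 1: φ=-135°, α=30°
  direction (0.8660, 0.5000); cell (4,4); t to first gridline: x 0.2425, y 1.3000 (then +1.1547 / +2.0000)
    (5,4) via x @ 0.2425  # hit
  → r_1 = 0.2425
beam 2: φ=-45°, α=120°
  direction (-0.5000, 0.8660); cell (4,4); t to first gridline: x 1.5800, y 0.7506 (then +2.0000 / +1.1547)
    (4,5) via y @ 0.7506  # hit
  → r_2 = 0.7506
beam 3: φ=45°, α=210°
  direction (-0.8660, -0.5000); cell (4,4); t to first gridline: x 0.9122, y 0.7000 (then +1.1547 / +2.0000)
    (4,3) via y @ 0.7000
    (3,3) via x @ 0.9122  # hit
  → r_3 = 0.9122
beam 4: φ=135°, α=300°
  direction (0.5000, -0.8660); cell (4,4); t to first gridline: x 0.4200, y 0.4041 (then +2.0000 / +1.1547)
    (4,3) via y @ 0.4041
    (5,3) via x @ 0.4200  # hit
  → r_4 = 0.4200

ranges = [0.2425, 0.7506, 0.9122, 0.4200]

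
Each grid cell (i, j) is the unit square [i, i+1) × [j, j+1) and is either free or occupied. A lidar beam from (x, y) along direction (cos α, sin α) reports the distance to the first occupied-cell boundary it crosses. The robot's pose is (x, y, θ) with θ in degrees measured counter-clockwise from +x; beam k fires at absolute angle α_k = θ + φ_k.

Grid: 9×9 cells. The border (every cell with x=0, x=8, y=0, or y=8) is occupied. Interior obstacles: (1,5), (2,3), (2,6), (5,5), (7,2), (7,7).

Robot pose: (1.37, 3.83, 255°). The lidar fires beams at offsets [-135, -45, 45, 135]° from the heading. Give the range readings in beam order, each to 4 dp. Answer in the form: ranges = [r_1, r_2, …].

ranges = [0.7400, 0.4272, 3.2678, 4.1916]

beam 1: φ=-135°, α=120°
  direction (-0.5000, 0.8660); cell (1,3); t to first gridline: x 0.7400, y 0.1963 (then +2.0000 / +1.1547)
    (1,4) via y @ 0.1963
    (0,4) via x @ 0.7400  # hit
  → r_1 = 0.7400
beam 2: φ=-45°, α=210°
  direction (-0.8660, -0.5000); cell (1,3); t to first gridline: x 0.4272, y 1.6600 (then +1.1547 / +2.0000)
    (0,3) via x @ 0.4272  # hit
  → r_2 = 0.4272
beam 3: φ=45°, α=300°
  direction (0.5000, -0.8660); cell (1,3); t to first gridline: x 1.2600, y 0.9584 (then +2.0000 / +1.1547)
    (1,2) via y @ 0.9584
    (2,2) via x @ 1.2600
    (2,1) via y @ 2.1131
    (3,1) via x @ 3.2600
    (3,0) via y @ 3.2678  # hit
  → r_3 = 3.2678
beam 4: φ=135°, α=30°
  direction (0.8660, 0.5000); cell (1,3); t to first gridline: x 0.7275, y 0.3400 (then +1.1547 / +2.0000)
    (1,4) via y @ 0.3400
    (2,4) via x @ 0.7275
    (3,4) via x @ 1.8822
    (3,5) via y @ 2.3400
    (4,5) via x @ 3.0369
    (5,5) via x @ 4.1916  # hit
  → r_4 = 4.1916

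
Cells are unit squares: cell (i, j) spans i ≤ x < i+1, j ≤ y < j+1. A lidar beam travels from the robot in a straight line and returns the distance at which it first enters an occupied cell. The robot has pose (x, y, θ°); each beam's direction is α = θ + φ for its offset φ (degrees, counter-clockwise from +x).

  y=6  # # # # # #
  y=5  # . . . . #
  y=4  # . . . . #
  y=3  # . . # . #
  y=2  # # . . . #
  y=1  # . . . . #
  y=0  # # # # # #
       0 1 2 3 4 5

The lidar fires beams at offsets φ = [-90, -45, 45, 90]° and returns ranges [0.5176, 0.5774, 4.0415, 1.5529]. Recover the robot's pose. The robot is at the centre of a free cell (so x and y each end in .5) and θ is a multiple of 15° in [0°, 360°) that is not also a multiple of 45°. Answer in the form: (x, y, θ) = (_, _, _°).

Candidates: 18 free-cell centres × 16 headings = 288 poses. Raycast each; keep the one whose scan matches to 4 dp.
  (2.5, 3.5, 195°): beam 1 = 2.5882 ≠ 0.5176 ✗
  (3.5, 4.5, 210°): beam 1 = 1.7321 ≠ 0.5176 ✗
  (1.5, 4.5, 255°): beam 4 = 1.9319 ≠ 1.5529 ✗
  (1.5, 1.5, 195°): beam 3 = 0.5774 ≠ 4.0415 ✗
  …
  (1.5, 3.5, 285°): r_1=0.5176, r_2=0.5774, r_3=4.0415, r_4=1.5529 — all match ✓
No second candidate reproduces the full scan.

(x, y, θ) = (1.5, 3.5, 285°)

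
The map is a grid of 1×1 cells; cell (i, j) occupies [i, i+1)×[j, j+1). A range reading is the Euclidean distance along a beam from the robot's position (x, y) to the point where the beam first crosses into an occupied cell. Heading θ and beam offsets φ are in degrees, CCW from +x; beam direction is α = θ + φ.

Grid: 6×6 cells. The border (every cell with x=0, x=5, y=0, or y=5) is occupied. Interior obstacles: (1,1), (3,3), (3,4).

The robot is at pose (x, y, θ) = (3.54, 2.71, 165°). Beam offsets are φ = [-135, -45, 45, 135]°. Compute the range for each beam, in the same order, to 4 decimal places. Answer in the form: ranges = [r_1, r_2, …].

beam 1: φ=-135°, α=30°
  cosα=0.8660 sinα=0.5000 | (3,2) | tMaxX 0.5312 tMaxY 0.5800 | tΔX 1.1547 tΔY 2.0000
    t=0.5312 [x] (4,2)
    t=0.5800 [y] (4,3)
    t=1.6859 [x] (5,3) — stop
  → r_1 = 1.6859
beam 2: φ=-45°, α=120°
  cosα=-0.5000 sinα=0.8660 | (3,2) | tMaxX 1.0800 tMaxY 0.3349 | tΔX 2.0000 tΔY 1.1547
    t=0.3349 [y] (3,3) — stop
  → r_2 = 0.3349
beam 3: φ=45°, α=210°
  cosα=-0.8660 sinα=-0.5000 | (3,2) | tMaxX 0.6235 tMaxY 1.4200 | tΔX 1.1547 tΔY 2.0000
    t=0.6235 [x] (2,2)
    t=1.4200 [y] (2,1)
    t=1.7782 [x] (1,1) — stop
  → r_3 = 1.7782
beam 4: φ=135°, α=300°
  cosα=0.5000 sinα=-0.8660 | (3,2) | tMaxX 0.9200 tMaxY 0.8198 | tΔX 2.0000 tΔY 1.1547
    t=0.8198 [y] (3,1)
    t=0.9200 [x] (4,1)
    t=1.9745 [y] (4,0) — stop
  → r_4 = 1.9745

ranges = [1.6859, 0.3349, 1.7782, 1.9745]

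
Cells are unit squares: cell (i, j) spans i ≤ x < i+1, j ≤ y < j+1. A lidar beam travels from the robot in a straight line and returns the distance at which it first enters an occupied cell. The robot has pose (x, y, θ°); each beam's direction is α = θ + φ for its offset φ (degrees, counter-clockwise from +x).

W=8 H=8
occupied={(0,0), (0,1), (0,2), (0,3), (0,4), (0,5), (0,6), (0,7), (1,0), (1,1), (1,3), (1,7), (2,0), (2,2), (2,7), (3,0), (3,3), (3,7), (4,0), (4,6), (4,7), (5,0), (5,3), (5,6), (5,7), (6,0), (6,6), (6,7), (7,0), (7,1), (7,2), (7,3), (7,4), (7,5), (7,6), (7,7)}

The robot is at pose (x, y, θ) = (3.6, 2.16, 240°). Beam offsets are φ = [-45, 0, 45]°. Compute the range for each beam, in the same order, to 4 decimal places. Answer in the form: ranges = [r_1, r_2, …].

beam 1: φ=-45°, α=195°
  cosα=-0.9659 sinα=-0.2588 | (3,2) | tMaxX 0.6212 tMaxY 0.6182 | tΔX 1.0353 tΔY 3.8637
    t=0.6182 [y] (3,1)
    t=0.6212 [x] (2,1)
    t=1.6564 [x] (1,1) — stop
  → r_1 = 1.6564
beam 2: φ=0°, α=240°
  cosα=-0.5000 sinα=-0.8660 | (3,2) | tMaxX 1.2000 tMaxY 0.1848 | tΔX 2.0000 tΔY 1.1547
    t=0.1848 [y] (3,1)
    t=1.2000 [x] (2,1)
    t=1.3395 [y] (2,0) — stop
  → r_2 = 1.3395
beam 3: φ=45°, α=285°
  cosα=0.2588 sinα=-0.9659 | (3,2) | tMaxX 1.5455 tMaxY 0.1656 | tΔX 3.8637 tΔY 1.0353
    t=0.1656 [y] (3,1)
    t=1.2009 [y] (3,0) — stop
  → r_3 = 1.2009

ranges = [1.6564, 1.3395, 1.2009]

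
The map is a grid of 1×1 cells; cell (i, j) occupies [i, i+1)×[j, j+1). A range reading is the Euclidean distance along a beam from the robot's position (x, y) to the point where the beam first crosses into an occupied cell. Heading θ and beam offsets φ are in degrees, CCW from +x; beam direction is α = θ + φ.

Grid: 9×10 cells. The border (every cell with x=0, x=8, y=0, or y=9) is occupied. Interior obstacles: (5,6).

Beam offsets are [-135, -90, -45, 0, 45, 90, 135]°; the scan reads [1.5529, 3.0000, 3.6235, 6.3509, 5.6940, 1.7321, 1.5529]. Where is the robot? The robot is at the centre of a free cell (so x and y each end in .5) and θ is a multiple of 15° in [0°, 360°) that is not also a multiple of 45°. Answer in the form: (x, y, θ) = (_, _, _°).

(x, y, θ) = (6.5, 2.5, 150°)

Enumerate (i+0.5, j+0.5, θ) over the 55 free cells and 16 admissible headings. For each, cast all 7 beams and compare to the given ranges.
  (4.5, 8.5, 60°): beam 1 = 1.9319 ≠ 1.5529 ✗
  (2.5, 8.5, 75°): beam 1 = 8.6603 ≠ 1.5529 ✗
  (6.5, 4.5, 150°): beam 3 = 1.9319 ≠ 3.6235 ✗
  (1.5, 2.5, 105°): beam 1 = 3.0000 ≠ 1.5529 ✗
  (7.5, 3.5, 30°): beam 1 = 2.5882 ≠ 1.5529 ✗
  …
  (6.5, 2.5, 150°): r_1=1.5529, r_2=3.0000, r_3=3.6235, r_4=6.3509, r_5=5.6940, r_6=1.7321, r_7=1.5529 — all match ✓
Unique over the lattice → pose = (6.5, 2.5, 150°).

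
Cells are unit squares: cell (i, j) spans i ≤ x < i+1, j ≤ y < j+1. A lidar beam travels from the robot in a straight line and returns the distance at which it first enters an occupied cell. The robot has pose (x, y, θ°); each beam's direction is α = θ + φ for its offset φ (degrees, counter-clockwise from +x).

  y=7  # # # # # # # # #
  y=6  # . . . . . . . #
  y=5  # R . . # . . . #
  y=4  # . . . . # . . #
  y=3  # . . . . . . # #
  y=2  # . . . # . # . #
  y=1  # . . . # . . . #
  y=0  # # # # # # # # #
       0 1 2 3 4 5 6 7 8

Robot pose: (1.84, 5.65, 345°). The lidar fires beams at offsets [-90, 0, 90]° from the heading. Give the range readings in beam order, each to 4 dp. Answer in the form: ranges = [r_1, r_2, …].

ranges = [3.2455, 2.2362, 1.3976]

beam 1: φ=-90°, α=255°
  d=(-0.2588,-0.9659)  start (1,5)  tX=3.2455 tY=0.6729  stride 1/|dx|=3.8637 1/|dy|=1.0353
    cross y-line → (1,4), t=0.6729
    cross y-line → (1,3), t=1.7082
    cross y-line → (1,2), t=2.7435
    cross x-line → (0,2), t=3.2455 (wall)
  → r_1 = 3.2455
beam 2: φ=0°, α=345°
  d=(0.9659,-0.2588)  start (1,5)  tX=0.1656 tY=2.5114  stride 1/|dx|=1.0353 1/|dy|=3.8637
    cross x-line → (2,5), t=0.1656
    cross x-line → (3,5), t=1.2009
    cross x-line → (4,5), t=2.2362 (wall)
  → r_2 = 2.2362
beam 3: φ=90°, α=75°
  d=(0.2588,0.9659)  start (1,5)  tX=0.6182 tY=0.3623  stride 1/|dx|=3.8637 1/|dy|=1.0353
    cross y-line → (1,6), t=0.3623
    cross x-line → (2,6), t=0.6182
    cross y-line → (2,7), t=1.3976 (wall)
  → r_3 = 1.3976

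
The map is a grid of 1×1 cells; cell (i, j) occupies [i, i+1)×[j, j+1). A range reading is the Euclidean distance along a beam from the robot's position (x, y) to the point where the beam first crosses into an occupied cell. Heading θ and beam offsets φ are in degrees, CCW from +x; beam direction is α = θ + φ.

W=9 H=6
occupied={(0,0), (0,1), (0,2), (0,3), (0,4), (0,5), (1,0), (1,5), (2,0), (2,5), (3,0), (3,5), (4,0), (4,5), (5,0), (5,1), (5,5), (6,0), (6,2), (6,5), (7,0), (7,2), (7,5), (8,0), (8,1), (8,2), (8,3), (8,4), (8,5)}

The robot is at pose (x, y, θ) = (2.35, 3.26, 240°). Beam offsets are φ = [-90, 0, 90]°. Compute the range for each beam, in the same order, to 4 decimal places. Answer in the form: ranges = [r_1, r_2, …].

ranges = [1.5588, 2.6096, 3.0600]

beam 1: φ=-90°, α=150°
  d=(-0.8660,0.5000)  start (2,3)  tX=0.4041 tY=1.4800  stride 1/|dx|=1.1547 1/|dy|=2.0000
    cross x-line → (1,3), t=0.4041
    cross y-line → (1,4), t=1.4800
    cross x-line → (0,4), t=1.5588 (wall)
  → r_1 = 1.5588
beam 2: φ=0°, α=240°
  d=(-0.5000,-0.8660)  start (2,3)  tX=0.7000 tY=0.3002  stride 1/|dx|=2.0000 1/|dy|=1.1547
    cross y-line → (2,2), t=0.3002
    cross x-line → (1,2), t=0.7000
    cross y-line → (1,1), t=1.4549
    cross y-line → (1,0), t=2.6096 (wall)
  → r_2 = 2.6096
beam 3: φ=90°, α=330°
  d=(0.8660,-0.5000)  start (2,3)  tX=0.7506 tY=0.5200  stride 1/|dx|=1.1547 1/|dy|=2.0000
    cross y-line → (2,2), t=0.5200
    cross x-line → (3,2), t=0.7506
    cross x-line → (4,2), t=1.9053
    cross y-line → (4,1), t=2.5200
    cross x-line → (5,1), t=3.0600 (wall)
  → r_3 = 3.0600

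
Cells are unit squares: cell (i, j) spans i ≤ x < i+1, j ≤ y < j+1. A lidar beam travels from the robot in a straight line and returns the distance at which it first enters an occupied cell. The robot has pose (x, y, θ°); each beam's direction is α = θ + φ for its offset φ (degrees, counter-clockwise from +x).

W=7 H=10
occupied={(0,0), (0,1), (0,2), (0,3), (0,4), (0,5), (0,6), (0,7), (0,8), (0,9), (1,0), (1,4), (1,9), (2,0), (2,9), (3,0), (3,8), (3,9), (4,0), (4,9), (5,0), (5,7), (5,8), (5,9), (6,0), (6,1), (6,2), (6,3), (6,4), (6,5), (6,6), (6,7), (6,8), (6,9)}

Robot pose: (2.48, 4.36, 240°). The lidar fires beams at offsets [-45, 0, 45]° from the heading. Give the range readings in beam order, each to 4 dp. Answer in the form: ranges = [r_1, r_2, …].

beam 1: φ=-45°, α=195°
  direction (-0.9659, -0.2588); cell (2,4); t to first gridline: x 0.4969, y 1.3909 (then +1.0353 / +3.8637)
    (1,4) via x @ 0.4969  # hit
  → r_1 = 0.4969
beam 2: φ=0°, α=240°
  direction (-0.5000, -0.8660); cell (2,4); t to first gridline: x 0.9600, y 0.4157 (then +2.0000 / +1.1547)
    (2,3) via y @ 0.4157
    (1,3) via x @ 0.9600
    (1,2) via y @ 1.5704
    (1,1) via y @ 2.7251
    (0,1) via x @ 2.9600  # hit
  → r_2 = 2.9600
beam 3: φ=45°, α=285°
  direction (0.2588, -0.9659); cell (2,4); t to first gridline: x 2.0091, y 0.3727 (then +3.8637 / +1.0353)
    (2,3) via y @ 0.3727
    (2,2) via y @ 1.4080
    (3,2) via x @ 2.0091
    (3,1) via y @ 2.4433
    (3,0) via y @ 3.4785  # hit
  → r_3 = 3.4785

ranges = [0.4969, 2.9600, 3.4785]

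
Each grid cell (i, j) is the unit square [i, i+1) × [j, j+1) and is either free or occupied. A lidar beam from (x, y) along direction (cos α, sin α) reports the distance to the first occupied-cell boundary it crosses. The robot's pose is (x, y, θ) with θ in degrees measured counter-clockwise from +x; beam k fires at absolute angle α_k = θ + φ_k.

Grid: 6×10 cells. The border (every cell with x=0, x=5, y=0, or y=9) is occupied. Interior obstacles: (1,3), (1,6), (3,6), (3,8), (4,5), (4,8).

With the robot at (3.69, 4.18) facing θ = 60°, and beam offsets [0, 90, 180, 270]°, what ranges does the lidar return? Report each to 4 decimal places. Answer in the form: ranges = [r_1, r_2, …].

beam 1: φ=0°, α=60°
  direction (0.5000, 0.8660); cell (3,4); t to first gridline: x 0.6200, y 0.9469 (then +2.0000 / +1.1547)
    (4,4) via x @ 0.6200
    (4,5) via y @ 0.9469  # hit
  → r_1 = 0.9469
beam 2: φ=90°, α=150°
  direction (-0.8660, 0.5000); cell (3,4); t to first gridline: x 0.7967, y 1.6400 (then +1.1547 / +2.0000)
    (2,4) via x @ 0.7967
    (2,5) via y @ 1.6400
    (1,5) via x @ 1.9514
    (0,5) via x @ 3.1061  # hit
  → r_2 = 3.1061
beam 3: φ=180°, α=240°
  direction (-0.5000, -0.8660); cell (3,4); t to first gridline: x 1.3800, y 0.2078 (then +2.0000 / +1.1547)
    (3,3) via y @ 0.2078
    (3,2) via y @ 1.3625
    (2,2) via x @ 1.3800
    (2,1) via y @ 2.5172
    (1,1) via x @ 3.3800
    (1,0) via y @ 3.6719  # hit
  → r_3 = 3.6719
beam 4: φ=270°, α=330°
  direction (0.8660, -0.5000); cell (3,4); t to first gridline: x 0.3580, y 0.3600 (then +1.1547 / +2.0000)
    (4,4) via x @ 0.3580
    (4,3) via y @ 0.3600
    (5,3) via x @ 1.5127  # hit
  → r_4 = 1.5127

ranges = [0.9469, 3.1061, 3.6719, 1.5127]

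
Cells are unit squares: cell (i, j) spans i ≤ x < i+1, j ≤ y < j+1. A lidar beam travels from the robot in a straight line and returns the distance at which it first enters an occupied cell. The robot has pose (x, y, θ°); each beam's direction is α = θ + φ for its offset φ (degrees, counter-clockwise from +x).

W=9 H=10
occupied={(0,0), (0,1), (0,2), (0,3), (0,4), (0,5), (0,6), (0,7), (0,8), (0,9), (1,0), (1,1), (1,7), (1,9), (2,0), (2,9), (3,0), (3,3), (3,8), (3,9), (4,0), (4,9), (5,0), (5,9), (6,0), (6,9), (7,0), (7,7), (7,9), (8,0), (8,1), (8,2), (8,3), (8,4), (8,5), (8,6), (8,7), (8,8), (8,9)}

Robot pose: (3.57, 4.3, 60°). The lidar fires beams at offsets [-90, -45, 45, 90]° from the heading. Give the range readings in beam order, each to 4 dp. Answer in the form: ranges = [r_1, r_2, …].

ranges = [5.1153, 4.5863, 4.8658, 2.9676]

beam 1: φ=-90°, α=330°
  dir = (cos 330°, sin 330°) = (0.8660, -0.5000); from cell (3,4)
  next x-line at t=0.4965, next y-line at t=0.6000; Δt_x=1.1547, Δt_y=2.0000
    x: enter (4,4) at t=0.4965
    y: enter (4,3) at t=0.6000
    x: enter (5,3) at t=1.6512
    y: enter (5,2) at t=2.6000
    x: enter (6,2) at t=2.8059
    x: enter (7,2) at t=3.9606
    y: enter (7,1) at t=4.6000
    x: enter (8,1) at t=5.1153 ← occupied
  → r_1 = 5.1153
beam 2: φ=-45°, α=15°
  dir = (cos 15°, sin 15°) = (0.9659, 0.2588); from cell (3,4)
  next x-line at t=0.4452, next y-line at t=2.7046; Δt_x=1.0353, Δt_y=3.8637
    x: enter (4,4) at t=0.4452
    x: enter (5,4) at t=1.4804
    x: enter (6,4) at t=2.5157
    y: enter (6,5) at t=2.7046
    x: enter (7,5) at t=3.5510
    x: enter (8,5) at t=4.5863 ← occupied
  → r_2 = 4.5863
beam 3: φ=45°, α=105°
  dir = (cos 105°, sin 105°) = (-0.2588, 0.9659); from cell (3,4)
  next x-line at t=2.2023, next y-line at t=0.7247; Δt_x=3.8637, Δt_y=1.0353
    y: enter (3,5) at t=0.7247
    y: enter (3,6) at t=1.7600
    x: enter (2,6) at t=2.2023
    y: enter (2,7) at t=2.7952
    y: enter (2,8) at t=3.8305
    y: enter (2,9) at t=4.8658 ← occupied
  → r_3 = 4.8658
beam 4: φ=90°, α=150°
  dir = (cos 150°, sin 150°) = (-0.8660, 0.5000); from cell (3,4)
  next x-line at t=0.6582, next y-line at t=1.4000; Δt_x=1.1547, Δt_y=2.0000
    x: enter (2,4) at t=0.6582
    y: enter (2,5) at t=1.4000
    x: enter (1,5) at t=1.8129
    x: enter (0,5) at t=2.9676 ← occupied
  → r_4 = 2.9676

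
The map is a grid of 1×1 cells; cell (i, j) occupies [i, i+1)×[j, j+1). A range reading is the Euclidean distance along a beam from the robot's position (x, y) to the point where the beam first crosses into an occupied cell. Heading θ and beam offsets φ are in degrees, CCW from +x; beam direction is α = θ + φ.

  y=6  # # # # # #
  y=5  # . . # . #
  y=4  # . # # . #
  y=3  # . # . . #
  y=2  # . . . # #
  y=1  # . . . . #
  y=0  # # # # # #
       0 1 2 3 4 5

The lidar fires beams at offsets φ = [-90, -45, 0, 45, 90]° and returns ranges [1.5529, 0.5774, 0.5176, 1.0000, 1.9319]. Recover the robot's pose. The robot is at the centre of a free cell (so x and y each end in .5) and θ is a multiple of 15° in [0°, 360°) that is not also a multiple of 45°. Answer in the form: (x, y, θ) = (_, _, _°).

(x, y, θ) = (2.5, 1.5, 285°)

Candidates: 15 free-cell centres × 16 headings = 240 poses. Raycast each; keep the one whose scan matches to 4 dp.
  (1.5, 3.5, 345°): beam 1 = 1.9319 ≠ 1.5529 ✗
  (1.5, 5.5, 330°): beam 1 = 1.0000 ≠ 1.5529 ✗
  (1.5, 1.5, 150°): beam 1 = 1.7321 ≠ 1.5529 ✗
  (4.5, 1.5, 330°): beam 1 = 0.5774 ≠ 1.5529 ✗
  (4.5, 4.5, 255°): beam 1 = 0.5176 ≠ 1.5529 ✗
  …
  (2.5, 1.5, 285°): r_1=1.5529, r_2=0.5774, r_3=0.5176, r_4=1.0000, r_5=1.9319 — all match ✓
Only this pose fits every beam.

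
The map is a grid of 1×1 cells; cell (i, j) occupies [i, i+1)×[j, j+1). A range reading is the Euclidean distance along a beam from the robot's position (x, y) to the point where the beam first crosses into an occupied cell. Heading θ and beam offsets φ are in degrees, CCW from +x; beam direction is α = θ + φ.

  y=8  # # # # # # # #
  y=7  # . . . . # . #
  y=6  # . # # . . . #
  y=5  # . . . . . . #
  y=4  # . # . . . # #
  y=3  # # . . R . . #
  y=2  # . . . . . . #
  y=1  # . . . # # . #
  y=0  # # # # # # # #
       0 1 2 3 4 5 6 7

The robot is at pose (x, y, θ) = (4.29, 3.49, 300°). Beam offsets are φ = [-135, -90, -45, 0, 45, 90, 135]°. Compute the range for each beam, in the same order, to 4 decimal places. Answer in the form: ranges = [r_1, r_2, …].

beam 1: φ=-135°, α=165°
  dir = (cos 165°, sin 165°) = (-0.9659, 0.2588); from cell (4,3)
  next x-line at t=0.3002, next y-line at t=1.9705; Δt_x=1.0353, Δt_y=3.8637
    x: enter (3,3) at t=0.3002
    x: enter (2,3) at t=1.3355
    y: enter (2,4) at t=1.9705 ← occupied
  → r_1 = 1.9705
beam 2: φ=-90°, α=210°
  dir = (cos 210°, sin 210°) = (-0.8660, -0.5000); from cell (4,3)
  next x-line at t=0.3349, next y-line at t=0.9800; Δt_x=1.1547, Δt_y=2.0000
    x: enter (3,3) at t=0.3349
    y: enter (3,2) at t=0.9800
    x: enter (2,2) at t=1.4896
    x: enter (1,2) at t=2.6443
    y: enter (1,1) at t=2.9800
    x: enter (0,1) at t=3.7990 ← occupied
  → r_2 = 3.7990
beam 3: φ=-45°, α=255°
  dir = (cos 255°, sin 255°) = (-0.2588, -0.9659); from cell (4,3)
  next x-line at t=1.1205, next y-line at t=0.5073; Δt_x=3.8637, Δt_y=1.0353
    y: enter (4,2) at t=0.5073
    x: enter (3,2) at t=1.1205
    y: enter (3,1) at t=1.5426
    y: enter (3,0) at t=2.5778 ← occupied
  → r_3 = 2.5778
beam 4: φ=0°, α=300°
  dir = (cos 300°, sin 300°) = (0.5000, -0.8660); from cell (4,3)
  next x-line at t=1.4200, next y-line at t=0.5658; Δt_x=2.0000, Δt_y=1.1547
    y: enter (4,2) at t=0.5658
    x: enter (5,2) at t=1.4200
    y: enter (5,1) at t=1.7205 ← occupied
  → r_4 = 1.7205
beam 5: φ=45°, α=345°
  dir = (cos 345°, sin 345°) = (0.9659, -0.2588); from cell (4,3)
  next x-line at t=0.7350, next y-line at t=1.8932; Δt_x=1.0353, Δt_y=3.8637
    x: enter (5,3) at t=0.7350
    x: enter (6,3) at t=1.7703
    y: enter (6,2) at t=1.8932
    x: enter (7,2) at t=2.8056 ← occupied
  → r_5 = 2.8056
beam 6: φ=90°, α=30°
  dir = (cos 30°, sin 30°) = (0.8660, 0.5000); from cell (4,3)
  next x-line at t=0.8198, next y-line at t=1.0200; Δt_x=1.1547, Δt_y=2.0000
    x: enter (5,3) at t=0.8198
    y: enter (5,4) at t=1.0200
    x: enter (6,4) at t=1.9745 ← occupied
  → r_6 = 1.9745
beam 7: φ=135°, α=75°
  dir = (cos 75°, sin 75°) = (0.2588, 0.9659); from cell (4,3)
  next x-line at t=2.7432, next y-line at t=0.5280; Δt_x=3.8637, Δt_y=1.0353
    y: enter (4,4) at t=0.5280
    y: enter (4,5) at t=1.5633
    y: enter (4,6) at t=2.5985
    x: enter (5,6) at t=2.7432
    y: enter (5,7) at t=3.6338 ← occupied
  → r_7 = 3.6338

ranges = [1.9705, 3.7990, 2.5778, 1.7205, 2.8056, 1.9745, 3.6338]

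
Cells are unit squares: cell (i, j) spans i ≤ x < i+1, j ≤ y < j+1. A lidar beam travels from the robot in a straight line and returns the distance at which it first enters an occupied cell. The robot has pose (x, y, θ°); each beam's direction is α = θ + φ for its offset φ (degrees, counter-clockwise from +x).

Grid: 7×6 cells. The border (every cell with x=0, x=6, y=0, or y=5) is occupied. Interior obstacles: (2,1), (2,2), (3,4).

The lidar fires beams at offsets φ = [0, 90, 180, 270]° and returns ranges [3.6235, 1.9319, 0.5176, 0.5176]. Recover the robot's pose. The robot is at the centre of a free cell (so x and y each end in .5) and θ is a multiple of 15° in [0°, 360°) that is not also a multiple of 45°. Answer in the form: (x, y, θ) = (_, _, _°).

Enumerate (i+0.5, j+0.5, θ) over the 17 free cells and 16 admissible headings. For each, cast all 4 beams and compare to the given ranges.
  (1.5, 2.5, 300°): beam 1 = 1.0000 ≠ 3.6235 ✗
  (3.5, 1.5, 105°): beam 2 = 0.5176 ≠ 1.9319 ✗
  (3.5, 1.5, 240°): beam 1 = 0.5774 ≠ 3.6235 ✗
  …
  (5.5, 1.5, 105°): r_1=3.6235, r_2=1.9319, r_3=0.5176, r_4=0.5176 — all match ✓
No second candidate reproduces the full scan.

(x, y, θ) = (5.5, 1.5, 105°)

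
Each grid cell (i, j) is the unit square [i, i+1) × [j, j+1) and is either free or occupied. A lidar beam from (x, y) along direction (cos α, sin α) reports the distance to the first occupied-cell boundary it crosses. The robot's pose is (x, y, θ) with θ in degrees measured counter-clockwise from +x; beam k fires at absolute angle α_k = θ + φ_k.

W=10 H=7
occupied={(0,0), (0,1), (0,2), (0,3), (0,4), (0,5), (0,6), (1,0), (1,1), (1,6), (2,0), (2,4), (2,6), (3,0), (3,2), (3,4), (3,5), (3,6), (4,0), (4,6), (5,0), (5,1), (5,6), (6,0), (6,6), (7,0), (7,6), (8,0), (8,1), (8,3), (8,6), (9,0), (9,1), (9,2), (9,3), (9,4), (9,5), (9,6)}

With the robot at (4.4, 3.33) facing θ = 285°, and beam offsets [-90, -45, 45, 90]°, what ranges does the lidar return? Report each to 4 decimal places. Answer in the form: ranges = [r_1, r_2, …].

ranges = [1.2750, 0.8000, 4.1569, 4.7623]

beam 1: φ=-90°, α=195°
  cosα=-0.9659 sinα=-0.2588 | (4,3) | tMaxX 0.4141 tMaxY 1.2750 | tΔX 1.0353 tΔY 3.8637
    t=0.4141 [x] (3,3)
    t=1.2750 [y] (3,2) — stop
  → r_1 = 1.2750
beam 2: φ=-45°, α=240°
  cosα=-0.5000 sinα=-0.8660 | (4,3) | tMaxX 0.8000 tMaxY 0.3811 | tΔX 2.0000 tΔY 1.1547
    t=0.3811 [y] (4,2)
    t=0.8000 [x] (3,2) — stop
  → r_2 = 0.8000
beam 3: φ=45°, α=330°
  cosα=0.8660 sinα=-0.5000 | (4,3) | tMaxX 0.6928 tMaxY 0.6600 | tΔX 1.1547 tΔY 2.0000
    t=0.6600 [y] (4,2)
    t=0.6928 [x] (5,2)
    t=1.8475 [x] (6,2)
    t=2.6600 [y] (6,1)
    t=3.0022 [x] (7,1)
    t=4.1569 [x] (8,1) — stop
  → r_3 = 4.1569
beam 4: φ=90°, α=15°
  cosα=0.9659 sinα=0.2588 | (4,3) | tMaxX 0.6212 tMaxY 2.5887 | tΔX 1.0353 tΔY 3.8637
    t=0.6212 [x] (5,3)
    t=1.6564 [x] (6,3)
    t=2.5887 [y] (6,4)
    t=2.6917 [x] (7,4)
    t=3.7270 [x] (8,4)
    t=4.7623 [x] (9,4) — stop
  → r_4 = 4.7623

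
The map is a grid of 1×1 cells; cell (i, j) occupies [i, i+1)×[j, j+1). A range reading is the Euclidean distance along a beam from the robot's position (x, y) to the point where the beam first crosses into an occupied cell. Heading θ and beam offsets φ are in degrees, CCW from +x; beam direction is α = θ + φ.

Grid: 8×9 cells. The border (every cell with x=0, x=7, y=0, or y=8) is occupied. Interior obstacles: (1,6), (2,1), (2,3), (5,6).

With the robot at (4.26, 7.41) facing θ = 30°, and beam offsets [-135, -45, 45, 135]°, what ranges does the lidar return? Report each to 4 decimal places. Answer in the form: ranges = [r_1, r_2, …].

beam 1: φ=-135°, α=255°
  cosα=-0.2588 sinα=-0.9659 | (4,7) | tMaxX 1.0046 tMaxY 0.4245 | tΔX 3.8637 tΔY 1.0353
    t=0.4245 [y] (4,6)
    t=1.0046 [x] (3,6)
    t=1.4597 [y] (3,5)
    t=2.4950 [y] (3,4)
    t=3.5303 [y] (3,3)
    t=4.5656 [y] (3,2)
    t=4.8683 [x] (2,2)
    t=5.6008 [y] (2,1) — stop
  → r_1 = 5.6008
beam 2: φ=-45°, α=345°
  cosα=0.9659 sinα=-0.2588 | (4,7) | tMaxX 0.7661 tMaxY 1.5841 | tΔX 1.0353 tΔY 3.8637
    t=0.7661 [x] (5,7)
    t=1.5841 [y] (5,6) — stop
  → r_2 = 1.5841
beam 3: φ=45°, α=75°
  cosα=0.2588 sinα=0.9659 | (4,7) | tMaxX 2.8591 tMaxY 0.6108 | tΔX 3.8637 tΔY 1.0353
    t=0.6108 [y] (4,8) — stop
  → r_3 = 0.6108
beam 4: φ=135°, α=165°
  cosα=-0.9659 sinα=0.2588 | (4,7) | tMaxX 0.2692 tMaxY 2.2796 | tΔX 1.0353 tΔY 3.8637
    t=0.2692 [x] (3,7)
    t=1.3044 [x] (2,7)
    t=2.2796 [y] (2,8) — stop
  → r_4 = 2.2796

ranges = [5.6008, 1.5841, 0.6108, 2.2796]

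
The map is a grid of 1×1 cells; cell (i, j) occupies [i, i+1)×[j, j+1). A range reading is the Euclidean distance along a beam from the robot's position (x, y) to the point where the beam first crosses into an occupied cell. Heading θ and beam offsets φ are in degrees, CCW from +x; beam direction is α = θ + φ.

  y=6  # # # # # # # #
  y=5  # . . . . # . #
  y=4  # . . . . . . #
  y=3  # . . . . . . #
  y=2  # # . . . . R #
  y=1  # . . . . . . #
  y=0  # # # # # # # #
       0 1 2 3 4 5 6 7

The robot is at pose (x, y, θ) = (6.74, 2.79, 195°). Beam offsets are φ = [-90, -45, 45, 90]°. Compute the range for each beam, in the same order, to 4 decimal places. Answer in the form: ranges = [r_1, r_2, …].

beam 1: φ=-90°, α=105°
  direction (-0.2588, 0.9659); cell (6,2); t to first gridline: x 2.8591, y 0.2174 (then +3.8637 / +1.0353)
    (6,3) via y @ 0.2174
    (6,4) via y @ 1.2527
    (6,5) via y @ 2.2880
    (5,5) via x @ 2.8591  # hit
  → r_1 = 2.8591
beam 2: φ=-45°, α=150°
  direction (-0.8660, 0.5000); cell (6,2); t to first gridline: x 0.8545, y 0.4200 (then +1.1547 / +2.0000)
    (6,3) via y @ 0.4200
    (5,3) via x @ 0.8545
    (4,3) via x @ 2.0092
    (4,4) via y @ 2.4200
    (3,4) via x @ 3.1639
    (2,4) via x @ 4.3186
    (2,5) via y @ 4.4200
    (1,5) via x @ 5.4733
    (1,6) via y @ 6.4200  # hit
  → r_2 = 6.4200
beam 3: φ=45°, α=240°
  direction (-0.5000, -0.8660); cell (6,2); t to first gridline: x 1.4800, y 0.9122 (then +2.0000 / +1.1547)
    (6,1) via y @ 0.9122
    (5,1) via x @ 1.4800
    (5,0) via y @ 2.0669  # hit
  → r_3 = 2.0669
beam 4: φ=90°, α=285°
  direction (0.2588, -0.9659); cell (6,2); t to first gridline: x 1.0046, y 0.8179 (then +3.8637 / +1.0353)
    (6,1) via y @ 0.8179
    (7,1) via x @ 1.0046  # hit
  → r_4 = 1.0046

ranges = [2.8591, 6.4200, 2.0669, 1.0046]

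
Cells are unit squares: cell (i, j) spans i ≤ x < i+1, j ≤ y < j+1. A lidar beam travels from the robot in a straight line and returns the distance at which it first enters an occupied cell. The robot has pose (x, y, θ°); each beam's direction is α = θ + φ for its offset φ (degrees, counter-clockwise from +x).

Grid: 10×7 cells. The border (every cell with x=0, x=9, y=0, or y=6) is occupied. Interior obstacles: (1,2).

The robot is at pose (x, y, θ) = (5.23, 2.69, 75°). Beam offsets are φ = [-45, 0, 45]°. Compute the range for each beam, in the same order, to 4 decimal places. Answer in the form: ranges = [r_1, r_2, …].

beam 1: φ=-45°, α=30°
  cosα=0.8660 sinα=0.5000 | (5,2) | tMaxX 0.8891 tMaxY 0.6200 | tΔX 1.1547 tΔY 2.0000
    t=0.6200 [y] (5,3)
    t=0.8891 [x] (6,3)
    t=2.0438 [x] (7,3)
    t=2.6200 [y] (7,4)
    t=3.1985 [x] (8,4)
    t=4.3532 [x] (9,4) — stop
  → r_1 = 4.3532
beam 2: φ=0°, α=75°
  cosα=0.2588 sinα=0.9659 | (5,2) | tMaxX 2.9751 tMaxY 0.3209 | tΔX 3.8637 tΔY 1.0353
    t=0.3209 [y] (5,3)
    t=1.3562 [y] (5,4)
    t=2.3915 [y] (5,5)
    t=2.9751 [x] (6,5)
    t=3.4268 [y] (6,6) — stop
  → r_2 = 3.4268
beam 3: φ=45°, α=120°
  cosα=-0.5000 sinα=0.8660 | (5,2) | tMaxX 0.4600 tMaxY 0.3580 | tΔX 2.0000 tΔY 1.1547
    t=0.3580 [y] (5,3)
    t=0.4600 [x] (4,3)
    t=1.5127 [y] (4,4)
    t=2.4600 [x] (3,4)
    t=2.6674 [y] (3,5)
    t=3.8221 [y] (3,6) — stop
  → r_3 = 3.8221

ranges = [4.3532, 3.4268, 3.8221]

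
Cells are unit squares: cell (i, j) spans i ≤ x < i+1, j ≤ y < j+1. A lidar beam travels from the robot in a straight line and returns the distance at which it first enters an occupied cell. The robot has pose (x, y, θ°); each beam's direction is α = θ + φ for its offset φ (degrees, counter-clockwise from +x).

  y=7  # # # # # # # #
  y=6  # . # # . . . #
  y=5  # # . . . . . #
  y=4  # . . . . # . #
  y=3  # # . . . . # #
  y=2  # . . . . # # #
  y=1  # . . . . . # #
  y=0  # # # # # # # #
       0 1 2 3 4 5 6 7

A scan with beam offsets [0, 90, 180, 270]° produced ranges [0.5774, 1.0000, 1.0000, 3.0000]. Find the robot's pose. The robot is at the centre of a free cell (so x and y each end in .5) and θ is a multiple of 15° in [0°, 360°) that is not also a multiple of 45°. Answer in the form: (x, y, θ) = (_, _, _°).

Candidates: 27 free-cell centres × 16 headings = 432 poses. Raycast each; keep the one whose scan matches to 4 dp.
  (4.5, 3.5, 255°): beam 1 = 2.5882 ≠ 0.5774 ✗
  (6.5, 5.5, 195°): beam 1 = 5.6940 ≠ 0.5774 ✗
  (4.5, 4.5, 195°): beam 1 = 2.5882 ≠ 0.5774 ✗
  (2.5, 3.5, 285°): beam 1 = 2.5882 ≠ 0.5774 ✗
  …
  (4.5, 1.5, 240°): r_1=0.5774, r_2=1.0000, r_3=1.0000, r_4=3.0000 — all match ✓
Only this pose fits every beam.

(x, y, θ) = (4.5, 1.5, 240°)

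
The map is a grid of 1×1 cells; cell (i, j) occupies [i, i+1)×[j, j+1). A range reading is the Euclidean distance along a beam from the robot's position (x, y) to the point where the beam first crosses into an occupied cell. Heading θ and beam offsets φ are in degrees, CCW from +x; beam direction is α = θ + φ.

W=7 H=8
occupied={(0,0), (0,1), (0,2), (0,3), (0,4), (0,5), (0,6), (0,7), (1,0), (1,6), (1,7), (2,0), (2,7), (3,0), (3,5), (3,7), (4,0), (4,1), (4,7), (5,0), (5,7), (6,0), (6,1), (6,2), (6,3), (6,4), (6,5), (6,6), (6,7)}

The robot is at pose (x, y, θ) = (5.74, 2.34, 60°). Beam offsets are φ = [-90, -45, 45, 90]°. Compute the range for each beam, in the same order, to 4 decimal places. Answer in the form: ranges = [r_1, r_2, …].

ranges = [0.3002, 0.2692, 4.8244, 5.4733]

beam 1: φ=-90°, α=330°
  dir = (cos 330°, sin 330°) = (0.8660, -0.5000); from cell (5,2)
  next x-line at t=0.3002, next y-line at t=0.6800; Δt_x=1.1547, Δt_y=2.0000
    x: enter (6,2) at t=0.3002 ← occupied
  → r_1 = 0.3002
beam 2: φ=-45°, α=15°
  dir = (cos 15°, sin 15°) = (0.9659, 0.2588); from cell (5,2)
  next x-line at t=0.2692, next y-line at t=2.5500; Δt_x=1.0353, Δt_y=3.8637
    x: enter (6,2) at t=0.2692 ← occupied
  → r_2 = 0.2692
beam 3: φ=45°, α=105°
  dir = (cos 105°, sin 105°) = (-0.2588, 0.9659); from cell (5,2)
  next x-line at t=2.8591, next y-line at t=0.6833; Δt_x=3.8637, Δt_y=1.0353
    y: enter (5,3) at t=0.6833
    y: enter (5,4) at t=1.7186
    y: enter (5,5) at t=2.7538
    x: enter (4,5) at t=2.8591
    y: enter (4,6) at t=3.7891
    y: enter (4,7) at t=4.8244 ← occupied
  → r_3 = 4.8244
beam 4: φ=90°, α=150°
  dir = (cos 150°, sin 150°) = (-0.8660, 0.5000); from cell (5,2)
  next x-line at t=0.8545, next y-line at t=1.3200; Δt_x=1.1547, Δt_y=2.0000
    x: enter (4,2) at t=0.8545
    y: enter (4,3) at t=1.3200
    x: enter (3,3) at t=2.0092
    x: enter (2,3) at t=3.1639
    y: enter (2,4) at t=3.3200
    x: enter (1,4) at t=4.3186
    y: enter (1,5) at t=5.3200
    x: enter (0,5) at t=5.4733 ← occupied
  → r_4 = 5.4733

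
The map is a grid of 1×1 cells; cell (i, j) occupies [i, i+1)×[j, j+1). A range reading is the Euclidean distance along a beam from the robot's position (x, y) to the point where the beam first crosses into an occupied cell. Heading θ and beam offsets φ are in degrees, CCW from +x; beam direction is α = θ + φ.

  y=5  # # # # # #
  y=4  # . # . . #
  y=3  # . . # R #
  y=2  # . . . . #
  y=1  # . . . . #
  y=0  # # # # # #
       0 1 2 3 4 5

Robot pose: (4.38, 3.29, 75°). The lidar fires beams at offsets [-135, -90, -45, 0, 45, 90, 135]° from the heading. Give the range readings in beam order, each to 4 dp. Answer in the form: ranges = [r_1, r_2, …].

ranges = [1.2400, 0.6419, 0.7159, 1.7703, 0.7600, 0.3934, 0.4388]

beam 1: φ=-135°, α=300°
  direction (0.5000, -0.8660); cell (4,3); t to first gridline: x 1.2400, y 0.3349 (then +2.0000 / +1.1547)
    (4,2) via y @ 0.3349
    (5,2) via x @ 1.2400  # hit
  → r_1 = 1.2400
beam 2: φ=-90°, α=345°
  direction (0.9659, -0.2588); cell (4,3); t to first gridline: x 0.6419, y 1.1205 (then +1.0353 / +3.8637)
    (5,3) via x @ 0.6419  # hit
  → r_2 = 0.6419
beam 3: φ=-45°, α=30°
  direction (0.8660, 0.5000); cell (4,3); t to first gridline: x 0.7159, y 1.4200 (then +1.1547 / +2.0000)
    (5,3) via x @ 0.7159  # hit
  → r_3 = 0.7159
beam 4: φ=0°, α=75°
  direction (0.2588, 0.9659); cell (4,3); t to first gridline: x 2.3955, y 0.7350 (then +3.8637 / +1.0353)
    (4,4) via y @ 0.7350
    (4,5) via y @ 1.7703  # hit
  → r_4 = 1.7703
beam 5: φ=45°, α=120°
  direction (-0.5000, 0.8660); cell (4,3); t to first gridline: x 0.7600, y 0.8198 (then +2.0000 / +1.1547)
    (3,3) via x @ 0.7600  # hit
  → r_5 = 0.7600
beam 6: φ=90°, α=165°
  direction (-0.9659, 0.2588); cell (4,3); t to first gridline: x 0.3934, y 2.7432 (then +1.0353 / +3.8637)
    (3,3) via x @ 0.3934  # hit
  → r_6 = 0.3934
beam 7: φ=135°, α=210°
  direction (-0.8660, -0.5000); cell (4,3); t to first gridline: x 0.4388, y 0.5800 (then +1.1547 / +2.0000)
    (3,3) via x @ 0.4388  # hit
  → r_7 = 0.4388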